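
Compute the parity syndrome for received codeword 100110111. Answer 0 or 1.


Syndrome = XOR of all bits = 1 XOR 0 XOR 0 XOR 1 XOR 1 XOR 0 XOR 1 XOR 1 XOR 1 = 0

0


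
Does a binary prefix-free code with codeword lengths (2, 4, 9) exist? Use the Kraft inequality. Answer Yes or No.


Kraft sum = sum(2^(-l_i)) = 0.3145, need <= 1. Result: satisfied (a binary prefix-free code with these lengths exists)

Yes


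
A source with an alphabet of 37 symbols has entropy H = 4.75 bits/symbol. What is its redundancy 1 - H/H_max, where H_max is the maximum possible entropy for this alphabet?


H_max = log2(K) = log2(37) = 5.2095 bits/symbol. Redundancy = 1 - H/H_max = 1 - 4.75/5.2095 = 1 - 0.9118 = 0.0882

0.0882


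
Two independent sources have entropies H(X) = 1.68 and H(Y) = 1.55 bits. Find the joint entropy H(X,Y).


For independent variables, H(X,Y) = H(X) + H(Y) = 1.68 + 1.55 = 3.23

3.23 bits


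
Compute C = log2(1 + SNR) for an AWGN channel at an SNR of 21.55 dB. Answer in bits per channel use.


SNR_linear = 10^(21.55/10) = 142.8894; C = log2(1 + SNR_linear) = log2(1 + 142.8894) = 7.1688

7.1688 bits/channel use


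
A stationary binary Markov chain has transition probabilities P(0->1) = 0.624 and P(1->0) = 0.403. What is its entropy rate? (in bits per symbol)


Stationary distribution: pi_0 = p10/(p01+p10) = 0.3924, pi_1 = 0.6076. Entropy rate H' = pi_0*H(p01) + pi_1*H(p10) = 0.3924*0.9552 + 0.6076*0.9727 = 0.9658

0.9658 bits/symbol


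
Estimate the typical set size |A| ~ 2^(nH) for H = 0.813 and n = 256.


log2|A_typical| = nH = 256 * 0.813 = 208.128, so |A_typical| ~ 2^208.128 = 4.495e+62

4.495e+62


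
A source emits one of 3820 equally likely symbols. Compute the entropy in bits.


H = log2(n) = log2(3820) = 11.8994

11.8994 bits


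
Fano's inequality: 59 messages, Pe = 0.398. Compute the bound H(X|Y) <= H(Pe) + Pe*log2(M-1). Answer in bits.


H(Pe) = -Pe*log2(Pe) - (1-Pe)*log2(1-Pe) = -0.398*log2(0.398) - 0.602*log2(0.602) = 0.529006 + 0.440763 = 0.9698. Pe*log2(M-1) = 0.398*log2(58) = 2.331476. Bound = H(Pe) + Pe*log2(M-1) = 0.529006 + 0.440763 + 2.331476 = 3.3012

3.3012 bits


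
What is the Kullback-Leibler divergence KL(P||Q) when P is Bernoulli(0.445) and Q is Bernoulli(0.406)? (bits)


KL = p*log2(p/q) + (1-p)*log2((1-p)/(1-q)) = 0.445*log2(0.445/0.406) + 0.555*log2(0.555/0.594) = 0.0045

0.0045 bits


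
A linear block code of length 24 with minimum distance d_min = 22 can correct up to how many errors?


Correction capability = floor((d-1)/2) = floor((22-1)/2) = 10

10 errors


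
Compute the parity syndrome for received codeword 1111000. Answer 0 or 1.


Syndrome = XOR of all bits = 1 XOR 1 XOR 1 XOR 1 XOR 0 XOR 0 XOR 0 = 0

0


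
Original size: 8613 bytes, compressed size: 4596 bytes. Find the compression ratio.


Ratio = original / compressed = 8613 / 4596 = 1.874

1.874


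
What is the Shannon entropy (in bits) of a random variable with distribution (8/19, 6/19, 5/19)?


H = -sum(p_i * log2(p_i)). Terms: -(8/19)*log2(8/19) = 0.525443; -(6/19)*log2(6/19) = 0.525147; -(5/19)*log2(5/19) = 0.506842. H = 0.525443 + 0.525147 + 0.506842 = 1.5574

1.5574 bits


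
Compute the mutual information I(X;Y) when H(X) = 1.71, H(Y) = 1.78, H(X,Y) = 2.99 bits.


I(X;Y) = H(X) + H(Y) - H(X,Y) = 1.71 + 1.78 - 2.99 = 0.5

0.5 bits


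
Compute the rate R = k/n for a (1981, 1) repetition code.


Rate = k/n = 1/1981

1/1981


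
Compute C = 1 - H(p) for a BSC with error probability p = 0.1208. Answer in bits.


H(p) = -p*log2(p) - (1-p)*log2(1-p) = -0.1208*log2(0.1208) - 0.8792*log2(0.8792) = 0.368356 + 0.163300 = 0.5317. C = 1 - H(p) = 1 - 0.5317 = 0.4683

0.4683 bits


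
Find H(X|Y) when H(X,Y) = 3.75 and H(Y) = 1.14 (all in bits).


H(X|Y) = H(X,Y) - H(Y) = 3.75 - 1.14 = 2.61

2.61 bits


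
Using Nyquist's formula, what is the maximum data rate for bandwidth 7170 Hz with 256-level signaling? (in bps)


Rate = 2 * B * log2(M) = 2 * 7170 * 8.0 = 114720.0

114720.0 bps


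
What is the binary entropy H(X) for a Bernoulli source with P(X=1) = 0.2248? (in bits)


H = -p*log2(p) - (1-p)*log2(1-p). -0.2248*log2(0.2248) = 0.484059; -0.7752*log2(0.7752) = 0.284777. H = 0.484059 + 0.284777 = 0.7688

0.7688 bits


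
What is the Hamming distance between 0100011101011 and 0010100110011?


Count differing positions: . ^ ^ . ^ ^ ^ . ^ ^ . . . = 7 differences

7


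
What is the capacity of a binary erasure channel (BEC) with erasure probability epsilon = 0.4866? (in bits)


C = 1 - epsilon = 1 - 0.4866 = 0.5134

0.5134 bits


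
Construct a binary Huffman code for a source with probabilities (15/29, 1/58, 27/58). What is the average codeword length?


Huffman construction (repeatedly merge the two least-probable nodes; each merge adds 1 bit to every symbol beneath it): 1/58 + 27/58 = 14/29; 14/29 + 15/29 = 1. Resulting codeword lengths (in the order the probabilities were given): (1, 2, 2). L_avg = sum(p_i * l_i) = 15/29*1 + 1/58*2 + 27/58*2 = 43/29 = 1.4828

1.4828 bits


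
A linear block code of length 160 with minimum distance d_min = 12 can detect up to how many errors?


Detection capability = d_min - 1 = 12 - 1 = 11

11 errors


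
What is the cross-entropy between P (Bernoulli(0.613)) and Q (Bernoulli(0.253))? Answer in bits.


H(P,Q) = -p*log2(q) - (1-p)*log2(1-q). -0.613*log2(0.253) = 1.215451; -0.387*log2(0.747) = 0.162857. H(P,Q) = 1.215451 + 0.162857 = 1.3783

1.3783 bits


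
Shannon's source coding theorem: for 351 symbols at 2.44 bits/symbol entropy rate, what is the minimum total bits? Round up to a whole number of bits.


Minimum bits >= n * H = 351 * 2.44 = 856.44, rounded up to a whole number of bits = 857

857 bits


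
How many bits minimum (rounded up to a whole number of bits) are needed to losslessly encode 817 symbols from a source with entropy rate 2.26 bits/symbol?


Minimum bits >= n * H = 817 * 2.26 = 1846.42, rounded up to a whole number of bits = 1847

1847 bits


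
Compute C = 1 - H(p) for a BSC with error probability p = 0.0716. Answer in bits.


H(p) = -p*log2(p) - (1-p)*log2(1-p) = -0.0716*log2(0.0716) - 0.9284*log2(0.9284) = 0.272359 + 0.099507 = 0.3719. C = 1 - H(p) = 1 - 0.3719 = 0.6281

0.6281 bits


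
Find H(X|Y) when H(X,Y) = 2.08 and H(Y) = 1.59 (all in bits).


H(X|Y) = H(X,Y) - H(Y) = 2.08 - 1.59 = 0.49

0.49 bits


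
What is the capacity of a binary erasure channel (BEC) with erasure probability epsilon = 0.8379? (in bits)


C = 1 - epsilon = 1 - 0.8379 = 0.1621

0.1621 bits


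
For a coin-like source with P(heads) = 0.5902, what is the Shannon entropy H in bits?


H = -p*log2(p) - (1-p)*log2(1-p). -0.5902*log2(0.5902) = 0.448979; -0.4098*log2(0.4098) = 0.527416. H = 0.448979 + 0.527416 = 0.9764

0.9764 bits


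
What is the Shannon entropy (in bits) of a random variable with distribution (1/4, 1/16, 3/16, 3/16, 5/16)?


H = -sum(p_i * log2(p_i)). Terms: -(1/4)*log2(1/4) = 0.500000; -(1/16)*log2(1/16) = 0.250000; -(3/16)*log2(3/16) = 0.452820; -(3/16)*log2(3/16) = 0.452820; -(5/16)*log2(5/16) = 0.524397. H = 0.500000 + 0.250000 + 0.452820 + 0.452820 + 0.524397 = 2.18

2.18 bits


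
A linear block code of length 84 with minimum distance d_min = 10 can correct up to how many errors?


Correction capability = floor((d-1)/2) = floor((10-1)/2) = 4

4 errors


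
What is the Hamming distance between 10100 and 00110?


Count differing positions: ^ . . ^ . = 2 differences

2


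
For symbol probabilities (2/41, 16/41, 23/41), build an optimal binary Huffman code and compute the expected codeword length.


Huffman construction (repeatedly merge the two least-probable nodes; each merge adds 1 bit to every symbol beneath it): 2/41 + 16/41 = 18/41; 18/41 + 23/41 = 1. Resulting codeword lengths (in the order the probabilities were given): (2, 2, 1). L_avg = sum(p_i * l_i) = 2/41*2 + 16/41*2 + 23/41*1 = 59/41 = 1.439

1.439 bits


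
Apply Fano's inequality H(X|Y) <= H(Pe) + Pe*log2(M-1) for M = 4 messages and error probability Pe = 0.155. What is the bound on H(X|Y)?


H(Pe) = -Pe*log2(Pe) - (1-Pe)*log2(1-Pe) = -0.155*log2(0.155) - 0.845*log2(0.845) = 0.416897 + 0.205315 = 0.6222. Pe*log2(M-1) = 0.155*log2(3) = 0.245669. Bound = H(Pe) + Pe*log2(M-1) = 0.416897 + 0.205315 + 0.245669 = 0.8679

0.8679 bits


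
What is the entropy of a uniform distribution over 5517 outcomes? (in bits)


H = log2(n) = log2(5517) = 12.4297

12.4297 bits


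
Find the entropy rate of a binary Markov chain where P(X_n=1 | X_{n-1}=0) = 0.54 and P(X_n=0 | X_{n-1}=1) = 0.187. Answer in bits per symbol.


Stationary distribution: pi_0 = p10/(p01+p10) = 0.2572, pi_1 = 0.7428. Entropy rate H' = pi_0*H(p01) + pi_1*H(p10) = 0.2572*0.9954 + 0.7428*0.6952 = 0.7724

0.7724 bits/symbol


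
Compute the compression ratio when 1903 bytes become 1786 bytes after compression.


Ratio = original / compressed = 1903 / 1786 = 1.0655

1.0655


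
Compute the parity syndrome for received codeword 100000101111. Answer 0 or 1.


Syndrome = XOR of all bits = 1 XOR 0 XOR 0 XOR 0 XOR 0 XOR 0 XOR 1 XOR 0 XOR 1 XOR 1 XOR 1 XOR 1 = 0

0


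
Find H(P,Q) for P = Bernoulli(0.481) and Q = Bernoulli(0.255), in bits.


H(P,Q) = -p*log2(q) - (1-p)*log2(1-q). -0.481*log2(0.255) = 0.948258; -0.519*log2(0.745) = 0.220413. H(P,Q) = 0.948258 + 0.220413 = 1.1687

1.1687 bits


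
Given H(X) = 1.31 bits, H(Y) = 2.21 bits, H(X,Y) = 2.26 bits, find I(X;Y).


I(X;Y) = H(X) + H(Y) - H(X,Y) = 1.31 + 2.21 - 2.26 = 1.26

1.26 bits


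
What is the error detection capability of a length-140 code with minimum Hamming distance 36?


Detection capability = d_min - 1 = 36 - 1 = 35

35 errors


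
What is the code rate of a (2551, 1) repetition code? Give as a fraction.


Rate = k/n = 1/2551

1/2551


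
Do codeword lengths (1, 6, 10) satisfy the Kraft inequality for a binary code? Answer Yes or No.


Kraft sum = sum(2^(-l_i)) = 0.5166, need <= 1. Result: satisfied (a binary prefix-free code with these lengths exists)

Yes


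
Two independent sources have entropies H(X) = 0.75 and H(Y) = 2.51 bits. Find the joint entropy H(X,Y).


For independent variables, H(X,Y) = H(X) + H(Y) = 0.75 + 2.51 = 3.26

3.26 bits


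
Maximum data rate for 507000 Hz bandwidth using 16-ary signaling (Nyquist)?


Rate = 2 * B * log2(M) = 2 * 507000 * 4.0 = 4056000.0

4056000.0 bps


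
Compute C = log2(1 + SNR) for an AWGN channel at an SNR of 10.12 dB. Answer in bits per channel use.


SNR_linear = 10^(10.12/10) = 10.2802; C = log2(1 + SNR_linear) = log2(1 + 10.2802) = 3.4957

3.4957 bits/channel use


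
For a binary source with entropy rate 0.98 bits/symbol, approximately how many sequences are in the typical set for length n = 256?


log2|A_typical| = nH = 256 * 0.98 = 250.88, so |A_typical| ~ 2^250.88 = 3.330e+75

3.330e+75


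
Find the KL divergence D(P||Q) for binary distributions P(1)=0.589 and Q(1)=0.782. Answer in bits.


KL = p*log2(p/q) + (1-p)*log2((1-p)/(1-q)) = 0.589*log2(0.589/0.782) + 0.411*log2(0.411/0.218) = 0.1351

0.1351 bits


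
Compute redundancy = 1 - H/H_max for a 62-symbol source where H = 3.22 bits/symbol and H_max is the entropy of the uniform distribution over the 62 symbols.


H_max = log2(K) = log2(62) = 5.9542 bits/symbol. Redundancy = 1 - H/H_max = 1 - 3.22/5.9542 = 1 - 0.5408 = 0.4592

0.4592


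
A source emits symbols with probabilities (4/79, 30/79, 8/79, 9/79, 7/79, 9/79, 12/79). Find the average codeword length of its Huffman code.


Huffman construction (repeatedly merge the two least-probable nodes; each merge adds 1 bit to every symbol beneath it): 4/79 + 7/79 = 11/79; 8/79 + 9/79 = 17/79; 9/79 + 11/79 = 20/79; 12/79 + 17/79 = 29/79; 20/79 + 29/79 = 49/79; 30/79 + 49/79 = 1. Resulting codeword lengths (in the order the probabilities were given): (4, 1, 4, 4, 4, 3, 3). L_avg = sum(p_i * l_i) = 4/79*4 + 30/79*1 + 8/79*4 + 9/79*4 + 7/79*4 + 9/79*3 + 12/79*3 = 205/79 = 2.5949

2.5949 bits


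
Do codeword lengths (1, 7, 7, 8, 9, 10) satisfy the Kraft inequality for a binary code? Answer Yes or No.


Kraft sum = sum(2^(-l_i)) = 0.5225, need <= 1. Result: satisfied (a binary prefix-free code with these lengths exists)

Yes


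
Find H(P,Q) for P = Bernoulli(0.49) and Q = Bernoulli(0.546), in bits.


H(P,Q) = -p*log2(q) - (1-p)*log2(1-q). -0.49*log2(0.546) = 0.427783; -0.51*log2(0.454) = 0.581010. H(P,Q) = 0.427783 + 0.581010 = 1.0088

1.0088 bits


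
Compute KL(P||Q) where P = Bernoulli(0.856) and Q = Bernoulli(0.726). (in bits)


KL = p*log2(p/q) + (1-p)*log2((1-p)/(1-q)) = 0.856*log2(0.856/0.726) + 0.144*log2(0.144/0.274) = 0.0698

0.0698 bits


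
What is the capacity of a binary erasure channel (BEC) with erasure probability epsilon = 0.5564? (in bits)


C = 1 - epsilon = 1 - 0.5564 = 0.4436

0.4436 bits


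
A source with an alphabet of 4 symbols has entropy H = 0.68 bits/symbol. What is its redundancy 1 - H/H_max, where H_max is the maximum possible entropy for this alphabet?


H_max = log2(K) = log2(4) = 2.0 bits/symbol. Redundancy = 1 - H/H_max = 1 - 0.68/2.0 = 1 - 0.34 = 0.66

0.66


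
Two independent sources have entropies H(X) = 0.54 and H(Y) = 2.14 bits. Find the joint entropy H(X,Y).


For independent variables, H(X,Y) = H(X) + H(Y) = 0.54 + 2.14 = 2.68

2.68 bits


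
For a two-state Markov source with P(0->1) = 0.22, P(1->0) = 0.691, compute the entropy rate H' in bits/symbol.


Stationary distribution: pi_0 = p10/(p01+p10) = 0.7585, pi_1 = 0.2415. Entropy rate H' = pi_0*H(p01) + pi_1*H(p10) = 0.7585*0.7602 + 0.2415*0.892 = 0.792

0.792 bits/symbol


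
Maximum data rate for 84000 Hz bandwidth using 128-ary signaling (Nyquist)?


Rate = 2 * B * log2(M) = 2 * 84000 * 7.0 = 1176000.0

1176000.0 bps


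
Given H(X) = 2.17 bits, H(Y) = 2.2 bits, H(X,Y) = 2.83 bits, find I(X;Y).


I(X;Y) = H(X) + H(Y) - H(X,Y) = 2.17 + 2.2 - 2.83 = 1.54

1.54 bits


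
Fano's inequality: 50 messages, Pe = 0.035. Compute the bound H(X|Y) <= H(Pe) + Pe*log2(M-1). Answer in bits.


H(Pe) = -Pe*log2(Pe) - (1-Pe)*log2(1-Pe) = -0.035*log2(0.035) - 0.965*log2(0.965) = 0.169278 + 0.049600 = 0.2189. Pe*log2(M-1) = 0.035*log2(49) = 0.196515. Bound = H(Pe) + Pe*log2(M-1) = 0.169278 + 0.049600 + 0.196515 = 0.4154

0.4154 bits


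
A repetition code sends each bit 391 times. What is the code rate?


Rate = k/n = 1/391

1/391


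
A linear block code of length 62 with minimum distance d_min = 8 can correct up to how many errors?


Correction capability = floor((d-1)/2) = floor((8-1)/2) = 3

3 errors


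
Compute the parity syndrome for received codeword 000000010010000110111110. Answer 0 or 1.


Syndrome = XOR of all bits = 0 XOR 0 XOR 0 XOR 0 XOR 0 XOR 0 XOR 0 XOR 1 XOR 0 XOR 0 XOR 1 XOR 0 XOR 0 XOR 0 XOR 0 XOR 1 XOR 1 XOR 0 XOR 1 XOR 1 XOR 1 XOR 1 XOR 1 XOR 0 = 1

1


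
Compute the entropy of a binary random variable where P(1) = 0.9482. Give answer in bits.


H = -p*log2(p) - (1-p)*log2(1-p). -0.9482*log2(0.9482) = 0.072762; -0.0518*log2(0.0518) = 0.221233. H = 0.072762 + 0.221233 = 0.294

0.294 bits


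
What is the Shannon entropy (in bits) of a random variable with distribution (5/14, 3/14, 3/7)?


H = -sum(p_i * log2(p_i)). Terms: -(5/14)*log2(5/14) = 0.530510; -(3/14)*log2(3/14) = 0.476227; -(3/7)*log2(3/7) = 0.523882. H = 0.530510 + 0.476227 + 0.523882 = 1.5306

1.5306 bits


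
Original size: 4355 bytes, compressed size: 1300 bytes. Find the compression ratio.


Ratio = original / compressed = 4355 / 1300 = 3.35

3.35


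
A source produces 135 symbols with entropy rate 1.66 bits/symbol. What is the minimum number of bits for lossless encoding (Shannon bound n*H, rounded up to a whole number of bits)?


Minimum bits >= n * H = 135 * 1.66 = 224.1, rounded up to a whole number of bits = 225

225 bits


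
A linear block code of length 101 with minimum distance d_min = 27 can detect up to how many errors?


Detection capability = d_min - 1 = 27 - 1 = 26

26 errors


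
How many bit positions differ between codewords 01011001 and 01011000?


Count differing positions: . . . . . . . ^ = 1 differences

1


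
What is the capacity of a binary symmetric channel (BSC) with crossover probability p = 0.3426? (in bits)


H(p) = -p*log2(p) - (1-p)*log2(1-p) = -0.3426*log2(0.3426) - 0.6574*log2(0.6574) = 0.529455 + 0.397830 = 0.9273. C = 1 - H(p) = 1 - 0.9273 = 0.0727

0.0727 bits


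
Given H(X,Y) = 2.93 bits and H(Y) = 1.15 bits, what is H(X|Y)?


H(X|Y) = H(X,Y) - H(Y) = 2.93 - 1.15 = 1.78

1.78 bits


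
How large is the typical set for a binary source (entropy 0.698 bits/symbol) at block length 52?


log2|A_typical| = nH = 52 * 0.698 = 36.296, so |A_typical| ~ 2^36.296 = 8.437e+10

8.437e+10


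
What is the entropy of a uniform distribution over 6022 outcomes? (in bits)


H = log2(n) = log2(6022) = 12.556

12.556 bits


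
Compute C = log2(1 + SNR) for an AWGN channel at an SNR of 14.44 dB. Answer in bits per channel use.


SNR_linear = 10^(14.44/10) = 27.7971; C = log2(1 + SNR_linear) = log2(1 + 27.7971) = 4.8479

4.8479 bits/channel use


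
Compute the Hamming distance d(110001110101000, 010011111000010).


Count differing positions: ^ . . . ^ . . . ^ ^ . ^ . ^ . = 6 differences

6


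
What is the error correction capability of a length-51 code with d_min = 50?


Correction capability = floor((d-1)/2) = floor((50-1)/2) = 24

24 errors


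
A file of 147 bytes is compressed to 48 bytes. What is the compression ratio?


Ratio = original / compressed = 147 / 48 = 3.0625

3.0625


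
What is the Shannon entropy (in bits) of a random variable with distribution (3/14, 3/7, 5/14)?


H = -sum(p_i * log2(p_i)). Terms: -(3/14)*log2(3/14) = 0.476227; -(3/7)*log2(3/7) = 0.523882; -(5/14)*log2(5/14) = 0.530510. H = 0.476227 + 0.523882 + 0.530510 = 1.5306

1.5306 bits


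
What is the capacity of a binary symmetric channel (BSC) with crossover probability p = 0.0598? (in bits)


H(p) = -p*log2(p) - (1-p)*log2(1-p) = -0.0598*log2(0.0598) - 0.9402*log2(0.9402) = 0.243010 + 0.083641 = 0.3267. C = 1 - H(p) = 1 - 0.3267 = 0.6733

0.6733 bits


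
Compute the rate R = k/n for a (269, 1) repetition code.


Rate = k/n = 1/269

1/269


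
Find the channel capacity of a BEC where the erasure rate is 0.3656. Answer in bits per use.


C = 1 - epsilon = 1 - 0.3656 = 0.6344

0.6344 bits


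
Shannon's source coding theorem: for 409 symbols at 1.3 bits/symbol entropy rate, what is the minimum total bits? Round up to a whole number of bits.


Minimum bits >= n * H = 409 * 1.3 = 531.7, rounded up to a whole number of bits = 532

532 bits


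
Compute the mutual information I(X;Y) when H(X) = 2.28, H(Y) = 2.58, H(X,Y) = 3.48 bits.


I(X;Y) = H(X) + H(Y) - H(X,Y) = 2.28 + 2.58 - 3.48 = 1.38

1.38 bits


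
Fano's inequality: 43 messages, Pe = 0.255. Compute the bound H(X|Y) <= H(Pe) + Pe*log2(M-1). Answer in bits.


H(Pe) = -Pe*log2(Pe) - (1-Pe)*log2(1-Pe) = -0.255*log2(0.255) - 0.745*log2(0.745) = 0.502715 + 0.316392 = 0.8191. Pe*log2(M-1) = 0.255*log2(42) = 1.375041. Bound = H(Pe) + Pe*log2(M-1) = 0.502715 + 0.316392 + 1.375041 = 2.1941

2.1941 bits


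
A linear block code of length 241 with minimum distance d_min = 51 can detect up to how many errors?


Detection capability = d_min - 1 = 51 - 1 = 50

50 errors


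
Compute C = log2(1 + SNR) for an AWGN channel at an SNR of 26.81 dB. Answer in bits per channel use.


SNR_linear = 10^(26.81/10) = 479.7334; C = log2(1 + SNR_linear) = log2(1 + 479.7334) = 8.9091

8.9091 bits/channel use


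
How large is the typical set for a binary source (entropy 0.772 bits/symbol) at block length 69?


log2|A_typical| = nH = 69 * 0.772 = 53.268, so |A_typical| ~ 2^53.268 = 1.085e+16

1.085e+16


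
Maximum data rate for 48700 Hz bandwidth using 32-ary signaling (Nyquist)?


Rate = 2 * B * log2(M) = 2 * 48700 * 5.0 = 487000.0

487000.0 bps


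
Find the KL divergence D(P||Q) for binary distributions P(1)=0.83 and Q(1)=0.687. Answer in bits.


KL = p*log2(p/q) + (1-p)*log2((1-p)/(1-q)) = 0.83*log2(0.83/0.687) + 0.17*log2(0.17/0.313) = 0.0767

0.0767 bits


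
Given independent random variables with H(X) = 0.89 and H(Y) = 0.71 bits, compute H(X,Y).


For independent variables, H(X,Y) = H(X) + H(Y) = 0.89 + 0.71 = 1.6

1.6 bits


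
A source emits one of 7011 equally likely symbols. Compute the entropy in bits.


H = log2(n) = log2(7011) = 12.7754

12.7754 bits


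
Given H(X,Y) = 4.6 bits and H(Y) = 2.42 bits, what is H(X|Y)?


H(X|Y) = H(X,Y) - H(Y) = 4.6 - 2.42 = 2.18

2.18 bits


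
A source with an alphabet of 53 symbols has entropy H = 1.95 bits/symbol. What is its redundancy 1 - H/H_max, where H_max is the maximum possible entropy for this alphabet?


H_max = log2(K) = log2(53) = 5.7279 bits/symbol. Redundancy = 1 - H/H_max = 1 - 1.95/5.7279 = 1 - 0.3404 = 0.6596

0.6596


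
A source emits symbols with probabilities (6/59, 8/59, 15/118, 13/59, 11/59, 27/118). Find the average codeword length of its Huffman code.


Huffman construction (repeatedly merge the two least-probable nodes; each merge adds 1 bit to every symbol beneath it): 6/59 + 15/118 = 27/118; 8/59 + 11/59 = 19/59; 13/59 + 27/118 = 53/118; 27/118 + 19/59 = 65/118; 53/118 + 65/118 = 1. Resulting codeword lengths (in the order the probabilities were given): (3, 3, 3, 2, 3, 2). L_avg = sum(p_i * l_i) = 6/59*3 + 8/59*3 + 15/118*3 + 13/59*2 + 11/59*3 + 27/118*2 = 301/118 = 2.5508

2.5508 bits


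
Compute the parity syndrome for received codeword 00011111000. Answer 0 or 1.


Syndrome = XOR of all bits = 0 XOR 0 XOR 0 XOR 1 XOR 1 XOR 1 XOR 1 XOR 1 XOR 0 XOR 0 XOR 0 = 1

1


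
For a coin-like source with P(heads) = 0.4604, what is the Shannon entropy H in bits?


H = -p*log2(p) - (1-p)*log2(1-p). -0.4604*log2(0.4604) = 0.515206; -0.5396*log2(0.5396) = 0.480264. H = 0.515206 + 0.480264 = 0.9955

0.9955 bits


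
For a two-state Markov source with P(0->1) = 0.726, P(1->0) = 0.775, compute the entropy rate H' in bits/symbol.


Stationary distribution: pi_0 = p10/(p01+p10) = 0.5163, pi_1 = 0.4837. Entropy rate H' = pi_0*H(p01) + pi_1*H(p10) = 0.5163*0.8471 + 0.4837*0.7692 = 0.8094

0.8094 bits/symbol


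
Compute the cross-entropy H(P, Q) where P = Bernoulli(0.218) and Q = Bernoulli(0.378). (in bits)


H(P,Q) = -p*log2(q) - (1-p)*log2(1-q). -0.218*log2(0.378) = 0.305972; -0.782*log2(0.622) = 0.535681. H(P,Q) = 0.305972 + 0.535681 = 0.8417

0.8417 bits


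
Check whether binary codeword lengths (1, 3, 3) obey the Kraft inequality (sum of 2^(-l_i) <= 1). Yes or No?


Kraft sum = sum(2^(-l_i)) = 0.75, need <= 1. Result: satisfied (a binary prefix-free code with these lengths exists)

Yes


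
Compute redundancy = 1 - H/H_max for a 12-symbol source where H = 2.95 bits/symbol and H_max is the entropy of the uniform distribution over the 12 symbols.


H_max = log2(K) = log2(12) = 3.585 bits/symbol. Redundancy = 1 - H/H_max = 1 - 2.95/3.585 = 1 - 0.8229 = 0.1771

0.1771


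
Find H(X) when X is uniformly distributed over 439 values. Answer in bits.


H = log2(n) = log2(439) = 8.7781

8.7781 bits


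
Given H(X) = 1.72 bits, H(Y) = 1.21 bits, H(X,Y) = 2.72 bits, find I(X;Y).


I(X;Y) = H(X) + H(Y) - H(X,Y) = 1.72 + 1.21 - 2.72 = 0.21

0.21 bits


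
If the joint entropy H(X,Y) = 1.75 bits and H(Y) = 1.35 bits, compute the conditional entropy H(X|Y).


H(X|Y) = H(X,Y) - H(Y) = 1.75 - 1.35 = 0.4

0.4 bits


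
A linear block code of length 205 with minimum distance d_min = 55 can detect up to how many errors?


Detection capability = d_min - 1 = 55 - 1 = 54

54 errors


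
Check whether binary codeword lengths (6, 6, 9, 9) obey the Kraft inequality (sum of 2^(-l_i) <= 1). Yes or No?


Kraft sum = sum(2^(-l_i)) = 0.0352, need <= 1. Result: satisfied (a binary prefix-free code with these lengths exists)

Yes


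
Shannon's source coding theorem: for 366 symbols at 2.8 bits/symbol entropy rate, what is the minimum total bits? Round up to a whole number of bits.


Minimum bits >= n * H = 366 * 2.8 = 1024.8, rounded up to a whole number of bits = 1025

1025 bits


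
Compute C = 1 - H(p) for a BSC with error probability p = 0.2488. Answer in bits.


H(p) = -p*log2(p) - (1-p)*log2(1-p) = -0.2488*log2(0.2488) - 0.7512*log2(0.7512) = 0.499327 + 0.310044 = 0.8094. C = 1 - H(p) = 1 - 0.8094 = 0.1906

0.1906 bits


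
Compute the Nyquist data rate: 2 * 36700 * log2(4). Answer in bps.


Rate = 2 * B * log2(M) = 2 * 36700 * 2.0 = 146800.0

146800.0 bps


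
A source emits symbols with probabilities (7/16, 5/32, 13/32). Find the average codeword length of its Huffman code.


Huffman construction (repeatedly merge the two least-probable nodes; each merge adds 1 bit to every symbol beneath it): 5/32 + 13/32 = 9/16; 7/16 + 9/16 = 1. Resulting codeword lengths (in the order the probabilities were given): (1, 2, 2). L_avg = sum(p_i * l_i) = 7/16*1 + 5/32*2 + 13/32*2 = 25/16 = 1.5625

1.5625 bits


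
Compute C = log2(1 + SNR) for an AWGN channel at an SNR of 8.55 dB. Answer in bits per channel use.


SNR_linear = 10^(8.55/10) = 7.1614; C = log2(1 + SNR_linear) = log2(1 + 7.1614) = 3.0288

3.0288 bits/channel use


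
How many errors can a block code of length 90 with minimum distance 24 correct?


Correction capability = floor((d-1)/2) = floor((24-1)/2) = 11

11 errors


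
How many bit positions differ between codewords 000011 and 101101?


Count differing positions: ^ . ^ ^ ^ . = 4 differences

4


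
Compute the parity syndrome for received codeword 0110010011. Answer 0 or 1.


Syndrome = XOR of all bits = 0 XOR 1 XOR 1 XOR 0 XOR 0 XOR 1 XOR 0 XOR 0 XOR 1 XOR 1 = 1

1


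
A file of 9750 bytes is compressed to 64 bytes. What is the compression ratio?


Ratio = original / compressed = 9750 / 64 = 152.3438

152.3438


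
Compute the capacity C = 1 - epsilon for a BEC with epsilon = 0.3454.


C = 1 - epsilon = 1 - 0.3454 = 0.6546

0.6546 bits


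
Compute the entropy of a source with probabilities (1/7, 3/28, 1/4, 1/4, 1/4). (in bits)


H = -sum(p_i * log2(p_i)). Terms: -(1/7)*log2(1/7) = 0.401051; -(3/28)*log2(3/28) = 0.345256; -(1/4)*log2(1/4) = 0.500000; -(1/4)*log2(1/4) = 0.500000; -(1/4)*log2(1/4) = 0.500000. H = 0.401051 + 0.345256 + 0.500000 + 0.500000 + 0.500000 = 2.2463

2.2463 bits


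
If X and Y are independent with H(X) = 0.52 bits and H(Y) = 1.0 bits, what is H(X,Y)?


For independent variables, H(X,Y) = H(X) + H(Y) = 0.52 + 1.0 = 1.52

1.52 bits


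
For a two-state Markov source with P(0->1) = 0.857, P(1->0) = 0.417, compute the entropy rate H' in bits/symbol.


Stationary distribution: pi_0 = p10/(p01+p10) = 0.3273, pi_1 = 0.6727. Entropy rate H' = pi_0*H(p01) + pi_1*H(p10) = 0.3273*0.592 + 0.6727*0.98 = 0.853

0.853 bits/symbol


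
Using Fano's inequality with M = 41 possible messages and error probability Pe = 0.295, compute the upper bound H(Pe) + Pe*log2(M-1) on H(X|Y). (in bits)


H(Pe) = -Pe*log2(Pe) - (1-Pe)*log2(1-Pe) = -0.295*log2(0.295) - 0.705*log2(0.705) = 0.519558 + 0.355535 = 0.8751. Pe*log2(M-1) = 0.295*log2(40) = 1.569969. Bound = H(Pe) + Pe*log2(M-1) = 0.519558 + 0.355535 + 1.569969 = 2.4451

2.4451 bits


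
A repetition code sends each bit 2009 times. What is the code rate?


Rate = k/n = 1/2009

1/2009


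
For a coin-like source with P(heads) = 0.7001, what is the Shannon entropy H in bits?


H = -p*log2(p) - (1-p)*log2(1-p). -0.7001*log2(0.7001) = 0.360108; -0.2999*log2(0.2999) = 0.521060. H = 0.360108 + 0.521060 = 0.8812

0.8812 bits


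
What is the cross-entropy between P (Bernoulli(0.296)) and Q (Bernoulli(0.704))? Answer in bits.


H(P,Q) = -p*log2(q) - (1-p)*log2(1-q). -0.296*log2(0.704) = 0.149880; -0.704*log2(0.296) = 1.236457. H(P,Q) = 0.149880 + 1.236457 = 1.3863

1.3863 bits


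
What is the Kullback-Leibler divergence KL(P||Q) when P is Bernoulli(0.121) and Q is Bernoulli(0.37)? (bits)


KL = p*log2(p/q) + (1-p)*log2((1-p)/(1-q)) = 0.121*log2(0.121/0.37) + 0.879*log2(0.879/0.63) = 0.2273

0.2273 bits


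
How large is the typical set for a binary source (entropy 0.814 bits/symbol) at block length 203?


log2|A_typical| = nH = 203 * 0.814 = 165.242, so |A_typical| ~ 2^165.242 = 5.531e+49

5.531e+49


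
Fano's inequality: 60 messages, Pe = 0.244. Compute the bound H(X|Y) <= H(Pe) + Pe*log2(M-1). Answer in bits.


H(Pe) = -Pe*log2(Pe) - (1-Pe)*log2(1-Pe) = -0.244*log2(0.244) - 0.756*log2(0.756) = 0.496551 + 0.305078 = 0.8016. Pe*log2(M-1) = 0.244*log2(59) = 1.435365. Bound = H(Pe) + Pe*log2(M-1) = 0.496551 + 0.305078 + 1.435365 = 2.237

2.237 bits


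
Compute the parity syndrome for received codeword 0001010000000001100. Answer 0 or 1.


Syndrome = XOR of all bits = 0 XOR 0 XOR 0 XOR 1 XOR 0 XOR 1 XOR 0 XOR 0 XOR 0 XOR 0 XOR 0 XOR 0 XOR 0 XOR 0 XOR 0 XOR 1 XOR 1 XOR 0 XOR 0 = 0

0


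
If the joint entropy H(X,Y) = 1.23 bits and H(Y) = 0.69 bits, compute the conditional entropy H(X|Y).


H(X|Y) = H(X,Y) - H(Y) = 1.23 - 0.69 = 0.54

0.54 bits


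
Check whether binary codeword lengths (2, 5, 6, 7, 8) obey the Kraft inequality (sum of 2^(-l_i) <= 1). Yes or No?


Kraft sum = sum(2^(-l_i)) = 0.3086, need <= 1. Result: satisfied (a binary prefix-free code with these lengths exists)

Yes


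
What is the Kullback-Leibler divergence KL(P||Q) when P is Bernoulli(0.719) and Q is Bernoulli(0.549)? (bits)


KL = p*log2(p/q) + (1-p)*log2((1-p)/(1-q)) = 0.719*log2(0.719/0.549) + 0.281*log2(0.281/0.451) = 0.088

0.088 bits


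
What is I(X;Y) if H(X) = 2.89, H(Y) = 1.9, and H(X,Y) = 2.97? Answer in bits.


I(X;Y) = H(X) + H(Y) - H(X,Y) = 2.89 + 1.9 - 2.97 = 1.82

1.82 bits


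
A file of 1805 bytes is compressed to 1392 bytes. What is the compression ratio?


Ratio = original / compressed = 1805 / 1392 = 1.2967

1.2967


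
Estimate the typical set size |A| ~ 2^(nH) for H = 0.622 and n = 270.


log2|A_typical| = nH = 270 * 0.622 = 167.94, so |A_typical| ~ 2^167.94 = 3.589e+50

3.589e+50


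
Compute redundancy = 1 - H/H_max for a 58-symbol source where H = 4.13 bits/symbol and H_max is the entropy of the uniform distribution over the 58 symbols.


H_max = log2(K) = log2(58) = 5.858 bits/symbol. Redundancy = 1 - H/H_max = 1 - 4.13/5.858 = 1 - 0.705 = 0.295

0.295


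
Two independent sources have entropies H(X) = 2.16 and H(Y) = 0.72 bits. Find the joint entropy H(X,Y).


For independent variables, H(X,Y) = H(X) + H(Y) = 2.16 + 0.72 = 2.88

2.88 bits


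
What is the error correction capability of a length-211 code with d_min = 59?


Correction capability = floor((d-1)/2) = floor((59-1)/2) = 29

29 errors


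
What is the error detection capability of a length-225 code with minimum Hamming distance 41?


Detection capability = d_min - 1 = 41 - 1 = 40

40 errors


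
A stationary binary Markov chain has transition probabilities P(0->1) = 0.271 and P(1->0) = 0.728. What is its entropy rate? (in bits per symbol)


Stationary distribution: pi_0 = p10/(p01+p10) = 0.7287, pi_1 = 0.2713. Entropy rate H' = pi_0*H(p01) + pi_1*H(p10) = 0.7287*0.8429 + 0.2713*0.8443 = 0.8433

0.8433 bits/symbol


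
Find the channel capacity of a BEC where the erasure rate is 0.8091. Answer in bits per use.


C = 1 - epsilon = 1 - 0.8091 = 0.1909

0.1909 bits


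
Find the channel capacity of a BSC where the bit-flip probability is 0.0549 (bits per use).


H(p) = -p*log2(p) - (1-p)*log2(1-p) = -0.0549*log2(0.0549) - 0.9451*log2(0.9451) = 0.229869 + 0.076989 = 0.3069. C = 1 - H(p) = 1 - 0.3069 = 0.6931

0.6931 bits


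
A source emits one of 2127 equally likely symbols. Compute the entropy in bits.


H = log2(n) = log2(2127) = 11.0546

11.0546 bits


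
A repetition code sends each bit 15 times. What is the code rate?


Rate = k/n = 1/15

1/15


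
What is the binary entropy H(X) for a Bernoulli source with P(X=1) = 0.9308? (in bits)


H = -p*log2(p) - (1-p)*log2(1-p). -0.9308*log2(0.9308) = 0.096298; -0.0692*log2(0.0692) = 0.266633. H = 0.096298 + 0.266633 = 0.3629

0.3629 bits


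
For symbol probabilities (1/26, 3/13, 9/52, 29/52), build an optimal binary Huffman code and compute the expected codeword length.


Huffman construction (repeatedly merge the two least-probable nodes; each merge adds 1 bit to every symbol beneath it): 1/26 + 9/52 = 11/52; 11/52 + 3/13 = 23/52; 23/52 + 29/52 = 1. Resulting codeword lengths (in the order the probabilities were given): (3, 2, 3, 1). L_avg = sum(p_i * l_i) = 1/26*3 + 3/13*2 + 9/52*3 + 29/52*1 = 43/26 = 1.6538

1.6538 bits


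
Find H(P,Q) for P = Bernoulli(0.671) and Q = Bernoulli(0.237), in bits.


H(P,Q) = -p*log2(q) - (1-p)*log2(1-q). -0.671*log2(0.237) = 1.393695; -0.329*log2(0.763) = 0.128391. H(P,Q) = 1.393695 + 0.128391 = 1.5221

1.5221 bits


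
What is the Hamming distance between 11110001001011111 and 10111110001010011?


Count differing positions: . ^ . . ^ ^ ^ ^ . . . . . ^ ^ . . = 7 differences

7


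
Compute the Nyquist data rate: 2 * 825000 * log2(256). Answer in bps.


Rate = 2 * B * log2(M) = 2 * 825000 * 8.0 = 13200000.0

13200000.0 bps


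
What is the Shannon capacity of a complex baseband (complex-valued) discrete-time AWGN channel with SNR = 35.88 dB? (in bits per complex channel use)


SNR_linear = 10^(35.88/10) = 3872.5764; C = log2(1 + SNR_linear) = log2(1 + 3872.5764) = 11.9195

11.9195 bits/channel use


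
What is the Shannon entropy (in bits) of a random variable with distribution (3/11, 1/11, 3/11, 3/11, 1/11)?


H = -sum(p_i * log2(p_i)). Terms: -(3/11)*log2(3/11) = 0.511219; -(1/11)*log2(1/11) = 0.314494; -(3/11)*log2(3/11) = 0.511219; -(3/11)*log2(3/11) = 0.511219; -(1/11)*log2(1/11) = 0.314494. H = 0.511219 + 0.314494 + 0.511219 + 0.511219 + 0.314494 = 2.1626

2.1626 bits


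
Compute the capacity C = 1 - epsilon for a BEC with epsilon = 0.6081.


C = 1 - epsilon = 1 - 0.6081 = 0.3919

0.3919 bits


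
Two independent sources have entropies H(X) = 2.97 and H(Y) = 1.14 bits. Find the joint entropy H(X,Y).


For independent variables, H(X,Y) = H(X) + H(Y) = 2.97 + 1.14 = 4.11

4.11 bits


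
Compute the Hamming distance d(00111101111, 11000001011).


Count differing positions: ^ ^ ^ ^ ^ ^ . . ^ . . = 7 differences

7


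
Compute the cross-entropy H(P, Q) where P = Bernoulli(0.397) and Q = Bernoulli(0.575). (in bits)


H(P,Q) = -p*log2(q) - (1-p)*log2(1-q). -0.397*log2(0.575) = 0.316951; -0.603*log2(0.425) = 0.744383. H(P,Q) = 0.316951 + 0.744383 = 1.0613

1.0613 bits


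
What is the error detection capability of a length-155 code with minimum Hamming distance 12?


Detection capability = d_min - 1 = 12 - 1 = 11

11 errors


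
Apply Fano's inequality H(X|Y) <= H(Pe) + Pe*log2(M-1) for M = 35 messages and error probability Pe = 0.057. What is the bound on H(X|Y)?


H(Pe) = -Pe*log2(Pe) - (1-Pe)*log2(1-Pe) = -0.057*log2(0.057) - 0.943*log2(0.943) = 0.235575 + 0.079844 = 0.3154. Pe*log2(M-1) = 0.057*log2(34) = 0.289985. Bound = H(Pe) + Pe*log2(M-1) = 0.235575 + 0.079844 + 0.289985 = 0.6054

0.6054 bits


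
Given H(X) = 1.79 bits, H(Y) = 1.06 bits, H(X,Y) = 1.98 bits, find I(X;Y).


I(X;Y) = H(X) + H(Y) - H(X,Y) = 1.79 + 1.06 - 1.98 = 0.87

0.87 bits


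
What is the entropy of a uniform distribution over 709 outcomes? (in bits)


H = log2(n) = log2(709) = 9.4696

9.4696 bits


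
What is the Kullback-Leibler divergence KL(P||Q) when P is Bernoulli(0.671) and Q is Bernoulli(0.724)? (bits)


KL = p*log2(p/q) + (1-p)*log2((1-p)/(1-q)) = 0.671*log2(0.671/0.724) + 0.329*log2(0.329/0.276) = 0.0098

0.0098 bits


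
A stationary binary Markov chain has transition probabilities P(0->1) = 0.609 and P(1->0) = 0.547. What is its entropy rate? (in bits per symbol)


Stationary distribution: pi_0 = p10/(p01+p10) = 0.4732, pi_1 = 0.5268. Entropy rate H' = pi_0*H(p01) + pi_1*H(p10) = 0.4732*0.9654 + 0.5268*0.9936 = 0.9803

0.9803 bits/symbol


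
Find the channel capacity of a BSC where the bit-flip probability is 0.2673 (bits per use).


H(p) = -p*log2(p) - (1-p)*log2(1-p) = -0.2673*log2(0.2673) - 0.7327*log2(0.7327) = 0.508797 + 0.328767 = 0.8376. C = 1 - H(p) = 1 - 0.8376 = 0.1624

0.1624 bits


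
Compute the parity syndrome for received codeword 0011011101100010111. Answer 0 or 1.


Syndrome = XOR of all bits = 0 XOR 0 XOR 1 XOR 1 XOR 0 XOR 1 XOR 1 XOR 1 XOR 0 XOR 1 XOR 1 XOR 0 XOR 0 XOR 0 XOR 1 XOR 0 XOR 1 XOR 1 XOR 1 = 1

1


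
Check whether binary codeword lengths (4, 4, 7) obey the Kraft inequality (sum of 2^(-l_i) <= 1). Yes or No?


Kraft sum = sum(2^(-l_i)) = 0.1328, need <= 1. Result: satisfied (a binary prefix-free code with these lengths exists)

Yes


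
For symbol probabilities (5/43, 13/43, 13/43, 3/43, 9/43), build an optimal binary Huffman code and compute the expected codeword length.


Huffman construction (repeatedly merge the two least-probable nodes; each merge adds 1 bit to every symbol beneath it): 3/43 + 5/43 = 8/43; 8/43 + 9/43 = 17/43; 13/43 + 13/43 = 26/43; 17/43 + 26/43 = 1. Resulting codeword lengths (in the order the probabilities were given): (3, 2, 2, 3, 2). L_avg = sum(p_i * l_i) = 5/43*3 + 13/43*2 + 13/43*2 + 3/43*3 + 9/43*2 = 94/43 = 2.186

2.186 bits


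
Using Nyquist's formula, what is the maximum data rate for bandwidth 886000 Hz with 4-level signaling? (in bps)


Rate = 2 * B * log2(M) = 2 * 886000 * 2.0 = 3544000.0

3544000.0 bps


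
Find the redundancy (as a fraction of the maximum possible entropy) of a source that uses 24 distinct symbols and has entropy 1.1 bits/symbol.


H_max = log2(K) = log2(24) = 4.585 bits/symbol. Redundancy = 1 - H/H_max = 1 - 1.1/4.585 = 1 - 0.2399 = 0.7601

0.7601


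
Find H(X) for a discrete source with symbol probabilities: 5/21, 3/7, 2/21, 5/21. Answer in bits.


H = -sum(p_i * log2(p_i)). Terms: -(5/21)*log2(5/21) = 0.492950; -(3/7)*log2(3/7) = 0.523882; -(2/21)*log2(2/21) = 0.323078; -(5/21)*log2(5/21) = 0.492950. H = 0.492950 + 0.523882 + 0.323078 + 0.492950 = 1.8329

1.8329 bits


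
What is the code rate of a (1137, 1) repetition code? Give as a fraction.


Rate = k/n = 1/1137

1/1137


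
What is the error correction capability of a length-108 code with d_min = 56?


Correction capability = floor((d-1)/2) = floor((56-1)/2) = 27

27 errors


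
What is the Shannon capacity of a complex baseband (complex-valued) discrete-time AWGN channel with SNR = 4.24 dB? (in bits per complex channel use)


SNR_linear = 10^(4.24/10) = 2.6546; C = log2(1 + SNR_linear) = log2(1 + 2.6546) = 1.8697

1.8697 bits/channel use


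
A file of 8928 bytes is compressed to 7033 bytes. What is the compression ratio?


Ratio = original / compressed = 8928 / 7033 = 1.2694

1.2694


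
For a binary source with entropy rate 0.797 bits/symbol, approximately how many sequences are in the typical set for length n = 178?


log2|A_typical| = nH = 178 * 0.797 = 141.866, so |A_typical| ~ 2^141.866 = 5.081e+42

5.081e+42


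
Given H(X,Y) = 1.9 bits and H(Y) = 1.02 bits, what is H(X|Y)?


H(X|Y) = H(X,Y) - H(Y) = 1.9 - 1.02 = 0.88

0.88 bits


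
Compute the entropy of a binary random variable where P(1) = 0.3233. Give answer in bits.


H = -p*log2(p) - (1-p)*log2(1-p). -0.3233*log2(0.3233) = 0.526673; -0.6767*log2(0.6767) = 0.381261. H = 0.526673 + 0.381261 = 0.9079

0.9079 bits


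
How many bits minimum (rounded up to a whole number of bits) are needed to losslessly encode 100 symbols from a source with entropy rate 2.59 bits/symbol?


Minimum bits >= n * H = 100 * 2.59 = 259.0, rounded up to a whole number of bits = 259

259 bits
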